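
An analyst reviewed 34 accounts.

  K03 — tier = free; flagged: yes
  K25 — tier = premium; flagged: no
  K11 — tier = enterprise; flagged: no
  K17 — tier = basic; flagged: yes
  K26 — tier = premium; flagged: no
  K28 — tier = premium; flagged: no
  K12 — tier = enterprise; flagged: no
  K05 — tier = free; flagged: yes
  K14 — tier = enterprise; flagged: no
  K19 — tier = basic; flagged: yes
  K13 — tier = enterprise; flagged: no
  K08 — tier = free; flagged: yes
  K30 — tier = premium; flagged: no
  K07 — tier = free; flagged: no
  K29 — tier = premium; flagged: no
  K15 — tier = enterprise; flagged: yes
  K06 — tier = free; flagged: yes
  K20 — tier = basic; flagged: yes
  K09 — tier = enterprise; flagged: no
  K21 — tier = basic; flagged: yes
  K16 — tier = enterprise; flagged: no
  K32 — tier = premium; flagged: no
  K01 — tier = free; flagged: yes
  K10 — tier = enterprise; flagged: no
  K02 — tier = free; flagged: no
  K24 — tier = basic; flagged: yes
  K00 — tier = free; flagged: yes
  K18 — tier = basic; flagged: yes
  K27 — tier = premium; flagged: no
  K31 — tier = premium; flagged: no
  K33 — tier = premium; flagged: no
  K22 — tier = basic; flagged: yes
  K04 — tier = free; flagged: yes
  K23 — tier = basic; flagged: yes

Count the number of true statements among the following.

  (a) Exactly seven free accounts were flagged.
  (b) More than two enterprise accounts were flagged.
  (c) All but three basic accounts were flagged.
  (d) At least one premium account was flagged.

1

(a) free: |A| = 9, |A ∩ B| = 7; needs |A ∩ B| = 7 — true.
(b) enterprise: |A| = 8, |A ∩ B| = 1; needs |A ∩ B| > 2 — false.
(c) basic: |A| = 8, |A ∩ B| = 8; needs |A ∖ B| = 3 — false.
(d) premium: |A| = 9, |A ∩ B| = 0; needs A ∩ B ≠ ∅ (|A ∩ B| ≥ 1) — false.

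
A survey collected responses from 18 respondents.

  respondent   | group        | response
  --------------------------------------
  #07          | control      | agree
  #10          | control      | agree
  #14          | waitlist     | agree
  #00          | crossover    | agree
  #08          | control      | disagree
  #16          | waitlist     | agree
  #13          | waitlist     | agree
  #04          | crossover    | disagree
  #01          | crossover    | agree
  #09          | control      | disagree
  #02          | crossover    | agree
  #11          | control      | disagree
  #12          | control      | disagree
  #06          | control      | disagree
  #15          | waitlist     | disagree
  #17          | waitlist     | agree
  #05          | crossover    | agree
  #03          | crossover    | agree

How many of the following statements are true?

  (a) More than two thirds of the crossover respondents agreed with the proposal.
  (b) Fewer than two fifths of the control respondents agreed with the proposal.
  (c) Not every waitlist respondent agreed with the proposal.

(a) crossover: |A| = 6, |A ∩ B| = 5; needs |A ∩ B| / |A| > 2/3 — true.
(b) control: |A| = 7, |A ∩ B| = 2; needs |A ∩ B| / |A| < 2/5 — true.
(c) waitlist: |A| = 5, |A ∩ B| = 4; needs A ⊄ B (|A ∖ B| ≥ 1) — true.

3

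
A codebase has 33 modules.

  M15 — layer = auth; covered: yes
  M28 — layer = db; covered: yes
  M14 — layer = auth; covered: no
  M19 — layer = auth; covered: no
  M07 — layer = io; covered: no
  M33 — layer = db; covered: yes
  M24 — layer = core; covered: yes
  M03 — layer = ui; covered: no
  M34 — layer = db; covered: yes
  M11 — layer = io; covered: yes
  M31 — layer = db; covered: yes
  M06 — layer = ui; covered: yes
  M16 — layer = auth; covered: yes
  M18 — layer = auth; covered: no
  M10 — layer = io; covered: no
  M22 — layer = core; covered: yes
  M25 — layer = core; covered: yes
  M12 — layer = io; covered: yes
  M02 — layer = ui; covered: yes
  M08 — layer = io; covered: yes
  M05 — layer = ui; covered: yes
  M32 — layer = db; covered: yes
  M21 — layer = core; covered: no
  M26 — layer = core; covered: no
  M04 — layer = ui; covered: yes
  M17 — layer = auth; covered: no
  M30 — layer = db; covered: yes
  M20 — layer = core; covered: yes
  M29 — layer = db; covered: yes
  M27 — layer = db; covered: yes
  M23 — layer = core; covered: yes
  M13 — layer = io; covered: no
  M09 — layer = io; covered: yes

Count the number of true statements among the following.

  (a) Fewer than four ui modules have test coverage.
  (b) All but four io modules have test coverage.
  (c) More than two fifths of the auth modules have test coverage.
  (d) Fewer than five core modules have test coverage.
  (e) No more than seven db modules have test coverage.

(a) ui: |A| = 5, |A ∩ B| = 4; needs |A ∩ B| < 4 — false.
(b) io: |A| = 7, |A ∩ B| = 4; needs |A ∖ B| = 4 — false.
(c) auth: |A| = 6, |A ∩ B| = 2; needs |A ∩ B| / |A| > 2/5 — false.
(d) core: |A| = 7, |A ∩ B| = 5; needs |A ∩ B| < 5 — false.
(e) db: |A| = 8, |A ∩ B| = 8; needs |A ∩ B| ≤ 7 — false.

0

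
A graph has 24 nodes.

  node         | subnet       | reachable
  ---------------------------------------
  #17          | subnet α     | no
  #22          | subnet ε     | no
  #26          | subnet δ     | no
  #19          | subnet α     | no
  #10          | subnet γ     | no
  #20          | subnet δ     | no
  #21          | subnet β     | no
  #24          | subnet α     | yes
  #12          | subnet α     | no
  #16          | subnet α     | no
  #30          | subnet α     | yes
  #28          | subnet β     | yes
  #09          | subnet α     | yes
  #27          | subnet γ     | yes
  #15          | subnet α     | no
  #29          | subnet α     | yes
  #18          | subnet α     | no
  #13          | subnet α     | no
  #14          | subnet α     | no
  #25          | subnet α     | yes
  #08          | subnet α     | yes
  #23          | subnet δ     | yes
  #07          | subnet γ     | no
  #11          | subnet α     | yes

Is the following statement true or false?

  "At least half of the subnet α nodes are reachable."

False

'At least half of the subnet α nodes are reachable' holds iff |A ∩ B| ≥ |A ∖ B|.
|A| = 15, |A ∩ B| = 7, |A ∖ B| = 8.
7 < 8, so the statement is false.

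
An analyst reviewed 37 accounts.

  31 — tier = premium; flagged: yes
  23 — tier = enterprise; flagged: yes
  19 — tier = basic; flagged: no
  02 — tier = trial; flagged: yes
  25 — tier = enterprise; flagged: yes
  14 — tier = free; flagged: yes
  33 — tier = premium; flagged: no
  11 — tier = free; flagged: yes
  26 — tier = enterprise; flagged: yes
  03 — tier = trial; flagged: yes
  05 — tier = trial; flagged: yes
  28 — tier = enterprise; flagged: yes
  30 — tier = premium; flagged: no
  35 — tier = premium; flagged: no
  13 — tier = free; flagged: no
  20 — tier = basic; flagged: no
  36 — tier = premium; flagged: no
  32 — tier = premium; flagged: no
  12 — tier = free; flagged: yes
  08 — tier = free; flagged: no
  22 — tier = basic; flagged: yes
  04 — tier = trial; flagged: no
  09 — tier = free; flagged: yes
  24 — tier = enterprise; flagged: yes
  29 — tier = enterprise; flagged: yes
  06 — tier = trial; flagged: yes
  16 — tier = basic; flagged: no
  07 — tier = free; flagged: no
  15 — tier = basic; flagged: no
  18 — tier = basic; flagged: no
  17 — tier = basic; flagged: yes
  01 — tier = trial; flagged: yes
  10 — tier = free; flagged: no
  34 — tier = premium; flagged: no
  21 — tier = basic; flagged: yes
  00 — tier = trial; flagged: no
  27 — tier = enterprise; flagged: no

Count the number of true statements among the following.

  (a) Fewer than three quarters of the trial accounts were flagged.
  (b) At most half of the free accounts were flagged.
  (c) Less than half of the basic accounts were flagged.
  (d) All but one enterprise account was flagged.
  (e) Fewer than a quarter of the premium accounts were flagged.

(a) trial: |A| = 7, |A ∩ B| = 5; needs |A ∩ B| / |A| < 3/4 — true.
(b) free: |A| = 8, |A ∩ B| = 4; needs |A ∩ B| ≤ |A ∖ B| — true.
(c) basic: |A| = 8, |A ∩ B| = 3; needs |A ∩ B| < |A ∖ B| — true.
(d) enterprise: |A| = 7, |A ∩ B| = 6; needs |A ∖ B| = 1 — true.
(e) premium: |A| = 7, |A ∩ B| = 1; needs |A ∩ B| / |A| < 1/4 — true.

5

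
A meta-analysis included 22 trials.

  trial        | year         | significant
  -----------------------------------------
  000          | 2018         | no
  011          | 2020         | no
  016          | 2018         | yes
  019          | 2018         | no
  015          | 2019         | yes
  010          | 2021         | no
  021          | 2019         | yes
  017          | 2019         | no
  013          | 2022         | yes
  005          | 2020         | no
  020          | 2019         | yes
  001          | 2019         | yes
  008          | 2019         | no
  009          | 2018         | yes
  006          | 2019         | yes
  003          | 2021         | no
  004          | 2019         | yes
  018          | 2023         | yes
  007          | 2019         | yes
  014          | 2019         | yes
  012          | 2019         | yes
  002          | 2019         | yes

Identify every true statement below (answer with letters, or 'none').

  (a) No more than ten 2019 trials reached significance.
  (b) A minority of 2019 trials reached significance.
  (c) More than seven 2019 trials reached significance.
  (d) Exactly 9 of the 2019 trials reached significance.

(a), (c)

|A| = 12, |A ∩ B| = 10, |A ∖ B| = 2.
(a) |A ∩ B| ≤ 10: holds.
(b) |A ∩ B| < |A ∖ B|: fails.
(c) |A ∩ B| > 7: holds.
(d) |A ∩ B| = 9: fails.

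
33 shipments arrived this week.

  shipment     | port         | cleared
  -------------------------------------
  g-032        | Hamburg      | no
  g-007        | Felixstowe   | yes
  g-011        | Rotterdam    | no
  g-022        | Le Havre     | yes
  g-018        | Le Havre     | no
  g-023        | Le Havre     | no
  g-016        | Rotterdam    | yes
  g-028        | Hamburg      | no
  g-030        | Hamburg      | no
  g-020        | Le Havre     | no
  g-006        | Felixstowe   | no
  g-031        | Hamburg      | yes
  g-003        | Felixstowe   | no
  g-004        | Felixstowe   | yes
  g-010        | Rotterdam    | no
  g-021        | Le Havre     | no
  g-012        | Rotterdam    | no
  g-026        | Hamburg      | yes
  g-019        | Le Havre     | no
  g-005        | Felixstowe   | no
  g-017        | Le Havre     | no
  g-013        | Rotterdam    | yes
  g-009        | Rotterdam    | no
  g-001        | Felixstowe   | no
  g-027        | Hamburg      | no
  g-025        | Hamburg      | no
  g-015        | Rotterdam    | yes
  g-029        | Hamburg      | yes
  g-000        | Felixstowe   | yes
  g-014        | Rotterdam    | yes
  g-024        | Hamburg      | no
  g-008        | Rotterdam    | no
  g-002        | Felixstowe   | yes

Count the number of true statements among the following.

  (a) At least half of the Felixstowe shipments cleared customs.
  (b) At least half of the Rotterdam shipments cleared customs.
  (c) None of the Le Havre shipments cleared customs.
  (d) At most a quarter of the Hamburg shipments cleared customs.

1

(a) Felixstowe: |A| = 8, |A ∩ B| = 4; needs |A ∩ B| ≥ |A ∖ B| — true.
(b) Rotterdam: |A| = 9, |A ∩ B| = 4; needs |A ∩ B| ≥ |A ∖ B| — false.
(c) Le Havre: |A| = 7, |A ∩ B| = 1; needs A ∩ B = ∅ (|A ∩ B| = 0) — false.
(d) Hamburg: |A| = 9, |A ∩ B| = 3; needs |A ∩ B| / |A| ≤ 1/4 — false.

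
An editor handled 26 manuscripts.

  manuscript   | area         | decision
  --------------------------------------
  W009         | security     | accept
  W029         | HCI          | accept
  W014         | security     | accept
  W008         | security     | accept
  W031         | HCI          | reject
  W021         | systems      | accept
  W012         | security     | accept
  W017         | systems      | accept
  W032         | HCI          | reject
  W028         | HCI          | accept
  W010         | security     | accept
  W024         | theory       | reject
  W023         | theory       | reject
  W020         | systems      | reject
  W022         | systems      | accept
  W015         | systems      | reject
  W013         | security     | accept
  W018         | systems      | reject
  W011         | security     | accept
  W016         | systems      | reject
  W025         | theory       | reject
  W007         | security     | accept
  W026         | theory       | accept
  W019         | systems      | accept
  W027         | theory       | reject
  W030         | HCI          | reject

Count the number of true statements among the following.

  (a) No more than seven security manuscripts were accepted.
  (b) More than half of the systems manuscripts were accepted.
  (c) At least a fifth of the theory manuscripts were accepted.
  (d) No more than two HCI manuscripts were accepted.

2

(a) security: |A| = 8, |A ∩ B| = 8; needs |A ∩ B| ≤ 7 — false.
(b) systems: |A| = 8, |A ∩ B| = 4; needs |A ∩ B| > |A ∖ B| — false.
(c) theory: |A| = 5, |A ∩ B| = 1; needs |A ∩ B| / |A| ≥ 1/5 — true.
(d) HCI: |A| = 5, |A ∩ B| = 2; needs |A ∩ B| ≤ 2 — true.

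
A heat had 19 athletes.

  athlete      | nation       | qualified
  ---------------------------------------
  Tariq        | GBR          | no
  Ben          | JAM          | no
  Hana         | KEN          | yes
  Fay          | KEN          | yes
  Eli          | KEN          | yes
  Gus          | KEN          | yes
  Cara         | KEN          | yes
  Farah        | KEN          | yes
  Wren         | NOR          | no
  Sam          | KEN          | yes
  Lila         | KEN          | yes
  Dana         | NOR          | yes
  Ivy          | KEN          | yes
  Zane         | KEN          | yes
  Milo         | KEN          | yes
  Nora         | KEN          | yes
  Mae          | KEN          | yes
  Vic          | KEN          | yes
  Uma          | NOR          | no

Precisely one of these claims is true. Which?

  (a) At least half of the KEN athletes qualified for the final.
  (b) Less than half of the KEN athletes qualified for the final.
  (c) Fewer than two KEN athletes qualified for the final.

(a)

|A| = 14, |A ∩ B| = 14, |A ∖ B| = 0.
(a) requires |A ∩ B| ≥ |A ∖ B|: true.
(b) requires |A ∩ B| < |A ∖ B|: false.
(c) requires |A ∩ B| < 2: false.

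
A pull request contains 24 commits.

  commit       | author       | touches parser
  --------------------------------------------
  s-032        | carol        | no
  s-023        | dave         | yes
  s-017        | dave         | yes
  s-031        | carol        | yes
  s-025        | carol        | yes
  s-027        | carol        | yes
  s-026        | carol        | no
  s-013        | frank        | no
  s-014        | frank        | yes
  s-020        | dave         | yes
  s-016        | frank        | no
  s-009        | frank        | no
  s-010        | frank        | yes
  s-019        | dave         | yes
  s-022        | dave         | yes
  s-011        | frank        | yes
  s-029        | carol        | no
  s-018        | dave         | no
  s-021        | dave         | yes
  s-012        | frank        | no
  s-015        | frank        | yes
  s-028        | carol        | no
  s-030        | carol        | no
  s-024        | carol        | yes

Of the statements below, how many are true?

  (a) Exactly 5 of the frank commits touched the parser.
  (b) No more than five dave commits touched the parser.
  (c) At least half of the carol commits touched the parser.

0

(a) frank: |A| = 8, |A ∩ B| = 4; needs |A ∩ B| = 5 — false.
(b) dave: |A| = 7, |A ∩ B| = 6; needs |A ∩ B| ≤ 5 — false.
(c) carol: |A| = 9, |A ∩ B| = 4; needs |A ∩ B| ≥ |A ∖ B| — false.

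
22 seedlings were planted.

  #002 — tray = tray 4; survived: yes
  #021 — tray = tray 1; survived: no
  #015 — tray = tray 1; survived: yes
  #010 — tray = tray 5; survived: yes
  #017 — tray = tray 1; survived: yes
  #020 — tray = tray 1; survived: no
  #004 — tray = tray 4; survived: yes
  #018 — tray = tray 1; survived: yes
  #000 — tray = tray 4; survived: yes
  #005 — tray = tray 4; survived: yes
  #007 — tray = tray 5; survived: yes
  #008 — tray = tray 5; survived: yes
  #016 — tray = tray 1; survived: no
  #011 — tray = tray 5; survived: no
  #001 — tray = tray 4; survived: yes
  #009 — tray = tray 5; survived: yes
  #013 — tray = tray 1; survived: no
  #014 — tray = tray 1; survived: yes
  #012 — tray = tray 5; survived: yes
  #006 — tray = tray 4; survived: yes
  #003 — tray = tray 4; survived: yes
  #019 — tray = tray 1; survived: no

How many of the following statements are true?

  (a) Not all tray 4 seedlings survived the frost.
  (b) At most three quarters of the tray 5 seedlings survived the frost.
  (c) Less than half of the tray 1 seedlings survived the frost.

1

(a) tray 4: |A| = 7, |A ∩ B| = 7; needs A ⊄ B (|A ∖ B| ≥ 1) — false.
(b) tray 5: |A| = 6, |A ∩ B| = 5; needs |A ∩ B| / |A| ≤ 3/4 — false.
(c) tray 1: |A| = 9, |A ∩ B| = 4; needs |A ∩ B| < |A ∖ B| — true.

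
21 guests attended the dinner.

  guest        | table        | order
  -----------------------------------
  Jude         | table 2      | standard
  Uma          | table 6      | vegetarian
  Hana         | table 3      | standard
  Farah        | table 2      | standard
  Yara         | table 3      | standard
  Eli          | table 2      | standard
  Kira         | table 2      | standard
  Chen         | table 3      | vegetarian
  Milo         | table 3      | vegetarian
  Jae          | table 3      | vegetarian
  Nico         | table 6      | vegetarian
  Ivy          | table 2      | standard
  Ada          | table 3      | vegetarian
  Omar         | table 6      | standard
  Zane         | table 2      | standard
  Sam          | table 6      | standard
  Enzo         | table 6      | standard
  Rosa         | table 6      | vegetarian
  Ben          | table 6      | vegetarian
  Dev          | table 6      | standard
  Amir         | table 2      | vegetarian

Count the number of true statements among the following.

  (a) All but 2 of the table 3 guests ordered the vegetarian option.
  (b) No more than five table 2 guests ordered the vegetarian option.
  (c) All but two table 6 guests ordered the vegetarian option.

2

(a) table 3: |A| = 6, |A ∩ B| = 4; needs |A ∖ B| = 2 — true.
(b) table 2: |A| = 7, |A ∩ B| = 1; needs |A ∩ B| ≤ 5 — true.
(c) table 6: |A| = 8, |A ∩ B| = 4; needs |A ∖ B| = 2 — false.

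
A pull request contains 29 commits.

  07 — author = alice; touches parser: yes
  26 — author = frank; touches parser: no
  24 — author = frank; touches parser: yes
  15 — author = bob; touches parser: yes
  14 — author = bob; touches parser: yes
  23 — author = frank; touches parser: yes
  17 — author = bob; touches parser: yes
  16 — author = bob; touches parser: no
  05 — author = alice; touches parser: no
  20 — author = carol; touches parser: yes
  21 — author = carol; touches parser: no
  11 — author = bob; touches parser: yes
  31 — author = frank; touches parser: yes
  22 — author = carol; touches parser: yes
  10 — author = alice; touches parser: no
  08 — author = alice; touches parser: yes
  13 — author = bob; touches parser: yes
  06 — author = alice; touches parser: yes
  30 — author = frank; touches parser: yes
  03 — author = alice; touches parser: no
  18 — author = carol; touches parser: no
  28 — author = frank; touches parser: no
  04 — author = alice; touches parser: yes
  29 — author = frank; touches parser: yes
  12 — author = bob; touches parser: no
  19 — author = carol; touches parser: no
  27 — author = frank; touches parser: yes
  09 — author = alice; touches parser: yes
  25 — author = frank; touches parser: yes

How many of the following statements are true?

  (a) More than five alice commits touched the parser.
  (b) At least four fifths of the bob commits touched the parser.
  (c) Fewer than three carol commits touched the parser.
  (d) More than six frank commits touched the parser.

2

(a) alice: |A| = 8, |A ∩ B| = 5; needs |A ∩ B| > 5 — false.
(b) bob: |A| = 7, |A ∩ B| = 5; needs |A ∩ B| / |A| ≥ 4/5 — false.
(c) carol: |A| = 5, |A ∩ B| = 2; needs |A ∩ B| < 3 — true.
(d) frank: |A| = 9, |A ∩ B| = 7; needs |A ∩ B| > 6 — true.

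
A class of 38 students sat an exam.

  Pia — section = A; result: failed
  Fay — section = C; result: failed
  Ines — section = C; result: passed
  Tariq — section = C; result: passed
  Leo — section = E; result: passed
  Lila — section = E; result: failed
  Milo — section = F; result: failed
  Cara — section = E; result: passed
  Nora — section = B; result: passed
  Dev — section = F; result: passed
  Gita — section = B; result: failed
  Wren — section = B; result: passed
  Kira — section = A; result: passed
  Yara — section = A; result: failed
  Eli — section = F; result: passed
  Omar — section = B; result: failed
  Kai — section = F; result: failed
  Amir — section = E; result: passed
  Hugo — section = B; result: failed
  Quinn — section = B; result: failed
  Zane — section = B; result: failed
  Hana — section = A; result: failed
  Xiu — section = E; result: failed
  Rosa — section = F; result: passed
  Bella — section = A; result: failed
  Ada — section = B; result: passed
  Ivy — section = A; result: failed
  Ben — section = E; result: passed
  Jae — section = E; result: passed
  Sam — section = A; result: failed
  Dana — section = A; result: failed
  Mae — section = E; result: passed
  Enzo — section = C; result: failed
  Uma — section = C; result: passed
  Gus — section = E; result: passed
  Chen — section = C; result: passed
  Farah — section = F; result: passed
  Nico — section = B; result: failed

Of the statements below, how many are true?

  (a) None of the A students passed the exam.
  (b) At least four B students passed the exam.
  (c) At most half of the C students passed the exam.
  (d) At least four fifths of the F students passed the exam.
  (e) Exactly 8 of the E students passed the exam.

0

(a) A: |A| = 8, |A ∩ B| = 1; needs A ∩ B = ∅ (|A ∩ B| = 0) — false.
(b) B: |A| = 9, |A ∩ B| = 3; needs |A ∩ B| ≥ 4 — false.
(c) C: |A| = 6, |A ∩ B| = 4; needs |A ∩ B| ≤ |A ∖ B| — false.
(d) F: |A| = 6, |A ∩ B| = 4; needs |A ∩ B| / |A| ≥ 4/5 — false.
(e) E: |A| = 9, |A ∩ B| = 7; needs |A ∩ B| = 8 — false.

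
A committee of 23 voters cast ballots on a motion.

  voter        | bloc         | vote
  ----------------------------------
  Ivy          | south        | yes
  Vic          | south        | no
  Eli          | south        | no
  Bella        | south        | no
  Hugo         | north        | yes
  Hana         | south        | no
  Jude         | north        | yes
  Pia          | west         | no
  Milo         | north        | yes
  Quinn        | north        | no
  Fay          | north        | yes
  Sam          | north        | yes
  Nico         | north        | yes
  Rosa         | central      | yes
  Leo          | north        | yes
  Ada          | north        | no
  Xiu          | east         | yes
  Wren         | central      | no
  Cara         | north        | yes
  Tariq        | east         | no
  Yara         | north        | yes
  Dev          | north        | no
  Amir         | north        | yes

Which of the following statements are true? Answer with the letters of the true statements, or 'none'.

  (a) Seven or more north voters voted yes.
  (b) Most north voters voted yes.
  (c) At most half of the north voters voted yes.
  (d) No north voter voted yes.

|A| = 13, |A ∩ B| = 10, |A ∖ B| = 3.
(a) |A ∩ B| ≥ 7: holds.
(b) |A ∩ B| > |A ∖ B|: holds.
(c) |A ∩ B| ≤ |A ∖ B|: fails.
(d) A ∩ B = ∅ (|A ∩ B| = 0): fails.

(a), (b)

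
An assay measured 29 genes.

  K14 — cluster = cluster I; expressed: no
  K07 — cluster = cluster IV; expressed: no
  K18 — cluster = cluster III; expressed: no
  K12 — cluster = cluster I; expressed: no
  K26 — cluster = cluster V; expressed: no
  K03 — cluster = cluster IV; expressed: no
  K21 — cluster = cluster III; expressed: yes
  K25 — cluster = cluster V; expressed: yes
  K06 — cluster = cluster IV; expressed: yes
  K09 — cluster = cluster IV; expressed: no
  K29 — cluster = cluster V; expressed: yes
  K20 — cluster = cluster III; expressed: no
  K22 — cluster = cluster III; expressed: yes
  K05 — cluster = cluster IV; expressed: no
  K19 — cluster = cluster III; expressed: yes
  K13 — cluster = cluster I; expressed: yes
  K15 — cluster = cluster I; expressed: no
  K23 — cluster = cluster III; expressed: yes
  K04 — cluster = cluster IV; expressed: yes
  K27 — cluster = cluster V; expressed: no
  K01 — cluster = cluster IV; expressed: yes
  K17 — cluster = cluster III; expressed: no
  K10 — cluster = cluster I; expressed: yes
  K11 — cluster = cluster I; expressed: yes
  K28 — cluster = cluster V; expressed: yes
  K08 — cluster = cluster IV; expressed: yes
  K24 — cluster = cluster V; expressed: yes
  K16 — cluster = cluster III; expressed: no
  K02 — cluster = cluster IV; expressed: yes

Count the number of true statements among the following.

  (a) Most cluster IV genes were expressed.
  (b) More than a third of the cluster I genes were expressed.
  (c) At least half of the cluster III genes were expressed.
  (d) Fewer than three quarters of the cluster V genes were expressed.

4

(a) cluster IV: |A| = 9, |A ∩ B| = 5; needs |A ∩ B| > |A ∖ B| — true.
(b) cluster I: |A| = 6, |A ∩ B| = 3; needs |A ∩ B| / |A| > 1/3 — true.
(c) cluster III: |A| = 8, |A ∩ B| = 4; needs |A ∩ B| ≥ |A ∖ B| — true.
(d) cluster V: |A| = 6, |A ∩ B| = 4; needs |A ∩ B| / |A| < 3/4 — true.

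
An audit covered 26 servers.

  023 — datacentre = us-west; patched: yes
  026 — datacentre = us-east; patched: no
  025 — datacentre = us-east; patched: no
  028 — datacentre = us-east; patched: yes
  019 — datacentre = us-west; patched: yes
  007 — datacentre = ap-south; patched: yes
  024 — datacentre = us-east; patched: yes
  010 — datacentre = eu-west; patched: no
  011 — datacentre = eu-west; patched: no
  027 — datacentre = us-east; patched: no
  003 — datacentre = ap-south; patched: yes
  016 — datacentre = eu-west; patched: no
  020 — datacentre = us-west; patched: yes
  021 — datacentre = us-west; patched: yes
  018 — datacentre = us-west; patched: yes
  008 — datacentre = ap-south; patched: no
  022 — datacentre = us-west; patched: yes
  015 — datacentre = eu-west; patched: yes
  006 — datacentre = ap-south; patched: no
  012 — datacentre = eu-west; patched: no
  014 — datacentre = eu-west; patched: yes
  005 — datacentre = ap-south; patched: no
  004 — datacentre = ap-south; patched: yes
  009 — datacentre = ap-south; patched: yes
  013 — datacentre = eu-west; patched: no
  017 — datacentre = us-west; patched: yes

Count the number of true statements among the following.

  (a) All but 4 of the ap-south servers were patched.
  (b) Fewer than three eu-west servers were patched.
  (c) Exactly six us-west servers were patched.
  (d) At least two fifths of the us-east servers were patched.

(a) ap-south: |A| = 7, |A ∩ B| = 4; needs |A ∖ B| = 4 — false.
(b) eu-west: |A| = 7, |A ∩ B| = 2; needs |A ∩ B| < 3 — true.
(c) us-west: |A| = 7, |A ∩ B| = 7; needs |A ∩ B| = 6 — false.
(d) us-east: |A| = 5, |A ∩ B| = 2; needs |A ∩ B| / |A| ≥ 2/5 — true.

2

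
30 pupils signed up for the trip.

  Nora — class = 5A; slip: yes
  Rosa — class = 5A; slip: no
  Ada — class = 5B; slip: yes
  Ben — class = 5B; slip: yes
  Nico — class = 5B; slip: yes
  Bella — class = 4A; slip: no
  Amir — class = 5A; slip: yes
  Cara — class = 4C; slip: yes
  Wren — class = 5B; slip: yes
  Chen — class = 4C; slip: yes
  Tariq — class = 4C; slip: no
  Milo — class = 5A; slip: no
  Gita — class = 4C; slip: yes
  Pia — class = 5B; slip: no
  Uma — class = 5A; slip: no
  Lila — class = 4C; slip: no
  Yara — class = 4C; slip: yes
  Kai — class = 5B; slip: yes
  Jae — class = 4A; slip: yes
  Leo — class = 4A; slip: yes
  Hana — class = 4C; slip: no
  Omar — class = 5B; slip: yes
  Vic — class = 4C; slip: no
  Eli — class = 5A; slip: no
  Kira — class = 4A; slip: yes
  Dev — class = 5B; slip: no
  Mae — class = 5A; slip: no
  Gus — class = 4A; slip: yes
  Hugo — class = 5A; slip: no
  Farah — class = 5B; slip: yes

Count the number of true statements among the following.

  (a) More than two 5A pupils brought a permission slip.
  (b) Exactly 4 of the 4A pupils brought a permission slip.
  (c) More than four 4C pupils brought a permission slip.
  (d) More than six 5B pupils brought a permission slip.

2

(a) 5A: |A| = 8, |A ∩ B| = 2; needs |A ∩ B| > 2 — false.
(b) 4A: |A| = 5, |A ∩ B| = 4; needs |A ∩ B| = 4 — true.
(c) 4C: |A| = 8, |A ∩ B| = 4; needs |A ∩ B| > 4 — false.
(d) 5B: |A| = 9, |A ∩ B| = 7; needs |A ∩ B| > 6 — true.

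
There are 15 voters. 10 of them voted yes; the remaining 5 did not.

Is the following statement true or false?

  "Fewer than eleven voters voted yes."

'Fewer than eleven voters voted yes' holds iff |A ∩ B| < 11.
|A| = 15, |A ∩ B| = 10, |A ∖ B| = 5.
|A ∩ B| = 10, so the statement is true.

True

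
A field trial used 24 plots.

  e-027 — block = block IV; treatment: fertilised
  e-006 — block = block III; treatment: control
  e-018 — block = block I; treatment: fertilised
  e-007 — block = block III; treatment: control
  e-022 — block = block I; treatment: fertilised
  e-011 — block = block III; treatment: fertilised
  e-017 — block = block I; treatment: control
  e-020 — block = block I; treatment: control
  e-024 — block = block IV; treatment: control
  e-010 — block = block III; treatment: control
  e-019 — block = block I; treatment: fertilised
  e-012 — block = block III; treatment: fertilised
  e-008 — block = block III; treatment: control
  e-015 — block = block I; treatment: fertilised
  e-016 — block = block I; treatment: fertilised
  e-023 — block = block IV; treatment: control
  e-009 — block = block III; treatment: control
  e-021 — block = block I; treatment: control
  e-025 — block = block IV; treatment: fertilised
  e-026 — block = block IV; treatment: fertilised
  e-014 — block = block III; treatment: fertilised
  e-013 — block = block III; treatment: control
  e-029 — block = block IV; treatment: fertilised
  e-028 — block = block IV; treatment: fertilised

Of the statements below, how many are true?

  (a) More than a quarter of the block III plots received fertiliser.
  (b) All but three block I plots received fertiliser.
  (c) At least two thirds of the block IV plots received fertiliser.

(a) block III: |A| = 9, |A ∩ B| = 3; needs |A ∩ B| / |A| > 1/4 — true.
(b) block I: |A| = 8, |A ∩ B| = 5; needs |A ∖ B| = 3 — true.
(c) block IV: |A| = 7, |A ∩ B| = 5; needs |A ∩ B| / |A| ≥ 2/3 — true.

3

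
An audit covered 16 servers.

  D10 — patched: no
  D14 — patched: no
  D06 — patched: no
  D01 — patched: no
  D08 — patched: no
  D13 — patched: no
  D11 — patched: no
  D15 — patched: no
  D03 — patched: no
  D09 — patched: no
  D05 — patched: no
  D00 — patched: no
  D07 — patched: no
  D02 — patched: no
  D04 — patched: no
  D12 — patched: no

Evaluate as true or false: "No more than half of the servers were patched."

True

'No more than half of the servers were patched' holds iff |A ∩ B| ≤ |A ∖ B|.
|A| = 16, |A ∩ B| = 0, |A ∖ B| = 16.
0 < 16, so the statement is true.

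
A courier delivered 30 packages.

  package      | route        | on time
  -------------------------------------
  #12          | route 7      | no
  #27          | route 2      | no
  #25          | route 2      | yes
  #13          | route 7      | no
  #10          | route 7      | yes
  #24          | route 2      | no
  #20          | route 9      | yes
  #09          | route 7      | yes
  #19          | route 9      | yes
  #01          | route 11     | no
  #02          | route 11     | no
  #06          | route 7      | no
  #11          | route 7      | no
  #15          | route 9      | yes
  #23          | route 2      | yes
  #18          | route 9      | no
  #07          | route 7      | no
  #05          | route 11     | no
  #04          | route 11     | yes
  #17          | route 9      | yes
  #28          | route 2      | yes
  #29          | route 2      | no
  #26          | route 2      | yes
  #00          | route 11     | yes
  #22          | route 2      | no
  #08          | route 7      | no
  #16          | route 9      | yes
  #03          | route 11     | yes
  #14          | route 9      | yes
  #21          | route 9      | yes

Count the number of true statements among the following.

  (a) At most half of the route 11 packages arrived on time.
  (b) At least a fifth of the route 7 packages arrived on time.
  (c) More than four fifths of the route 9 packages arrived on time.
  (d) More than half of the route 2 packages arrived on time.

(a) route 11: |A| = 6, |A ∩ B| = 3; needs |A ∩ B| ≤ |A ∖ B| — true.
(b) route 7: |A| = 8, |A ∩ B| = 2; needs |A ∩ B| / |A| ≥ 1/5 — true.
(c) route 9: |A| = 8, |A ∩ B| = 7; needs |A ∩ B| / |A| > 4/5 — true.
(d) route 2: |A| = 8, |A ∩ B| = 4; needs |A ∩ B| > |A ∖ B| — false.

3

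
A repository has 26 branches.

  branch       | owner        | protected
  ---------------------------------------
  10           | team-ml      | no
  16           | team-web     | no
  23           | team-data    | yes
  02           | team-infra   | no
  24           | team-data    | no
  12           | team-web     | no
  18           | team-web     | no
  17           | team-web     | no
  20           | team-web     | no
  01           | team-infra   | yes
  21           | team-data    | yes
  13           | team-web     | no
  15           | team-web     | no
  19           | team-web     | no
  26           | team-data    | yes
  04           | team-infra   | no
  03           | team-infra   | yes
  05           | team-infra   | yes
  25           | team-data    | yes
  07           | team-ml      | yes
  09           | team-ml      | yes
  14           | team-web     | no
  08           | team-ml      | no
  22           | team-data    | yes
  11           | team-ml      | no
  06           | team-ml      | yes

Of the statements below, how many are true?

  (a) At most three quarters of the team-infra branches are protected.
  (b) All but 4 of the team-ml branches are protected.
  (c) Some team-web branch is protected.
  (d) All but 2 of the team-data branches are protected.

(a) team-infra: |A| = 5, |A ∩ B| = 3; needs |A ∩ B| / |A| ≤ 3/4 — true.
(b) team-ml: |A| = 6, |A ∩ B| = 3; needs |A ∖ B| = 4 — false.
(c) team-web: |A| = 9, |A ∩ B| = 0; needs A ∩ B ≠ ∅ (|A ∩ B| ≥ 1) — false.
(d) team-data: |A| = 6, |A ∩ B| = 5; needs |A ∖ B| = 2 — false.

1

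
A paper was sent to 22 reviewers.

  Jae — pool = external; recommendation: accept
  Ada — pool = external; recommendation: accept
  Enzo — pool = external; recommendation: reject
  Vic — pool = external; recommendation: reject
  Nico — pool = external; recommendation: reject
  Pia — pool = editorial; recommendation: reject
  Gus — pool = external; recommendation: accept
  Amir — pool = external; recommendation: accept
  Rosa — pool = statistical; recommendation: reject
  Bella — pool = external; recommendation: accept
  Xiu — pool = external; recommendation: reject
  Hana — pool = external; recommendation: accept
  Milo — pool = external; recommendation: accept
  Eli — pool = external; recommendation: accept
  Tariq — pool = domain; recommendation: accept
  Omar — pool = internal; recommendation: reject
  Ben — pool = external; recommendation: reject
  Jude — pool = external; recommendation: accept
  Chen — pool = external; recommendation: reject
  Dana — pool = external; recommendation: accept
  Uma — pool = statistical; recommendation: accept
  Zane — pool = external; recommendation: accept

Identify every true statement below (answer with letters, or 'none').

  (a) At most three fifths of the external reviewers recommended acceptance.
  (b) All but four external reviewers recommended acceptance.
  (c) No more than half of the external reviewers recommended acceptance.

none

|A| = 17, |A ∩ B| = 11, |A ∖ B| = 6.
(a) |A ∩ B| / |A| ≤ 3/5: fails.
(b) |A ∖ B| = 4: fails.
(c) |A ∩ B| ≤ |A ∖ B|: fails.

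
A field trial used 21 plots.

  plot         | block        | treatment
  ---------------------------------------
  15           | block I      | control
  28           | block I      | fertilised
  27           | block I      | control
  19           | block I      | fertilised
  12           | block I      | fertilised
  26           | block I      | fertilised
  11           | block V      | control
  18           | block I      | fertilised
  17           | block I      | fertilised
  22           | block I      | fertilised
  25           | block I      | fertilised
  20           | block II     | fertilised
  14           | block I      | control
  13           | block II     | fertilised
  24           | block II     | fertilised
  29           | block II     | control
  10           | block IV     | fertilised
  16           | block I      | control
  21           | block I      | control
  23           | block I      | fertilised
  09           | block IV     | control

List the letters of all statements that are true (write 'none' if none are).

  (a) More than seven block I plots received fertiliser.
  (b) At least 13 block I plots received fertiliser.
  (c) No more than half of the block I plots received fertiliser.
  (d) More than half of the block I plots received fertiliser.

(a), (d)

|A| = 14, |A ∩ B| = 9, |A ∖ B| = 5.
(a) |A ∩ B| > 7: holds.
(b) |A ∩ B| ≥ 13: fails.
(c) |A ∩ B| ≤ |A ∖ B|: fails.
(d) |A ∩ B| > |A ∖ B|: holds.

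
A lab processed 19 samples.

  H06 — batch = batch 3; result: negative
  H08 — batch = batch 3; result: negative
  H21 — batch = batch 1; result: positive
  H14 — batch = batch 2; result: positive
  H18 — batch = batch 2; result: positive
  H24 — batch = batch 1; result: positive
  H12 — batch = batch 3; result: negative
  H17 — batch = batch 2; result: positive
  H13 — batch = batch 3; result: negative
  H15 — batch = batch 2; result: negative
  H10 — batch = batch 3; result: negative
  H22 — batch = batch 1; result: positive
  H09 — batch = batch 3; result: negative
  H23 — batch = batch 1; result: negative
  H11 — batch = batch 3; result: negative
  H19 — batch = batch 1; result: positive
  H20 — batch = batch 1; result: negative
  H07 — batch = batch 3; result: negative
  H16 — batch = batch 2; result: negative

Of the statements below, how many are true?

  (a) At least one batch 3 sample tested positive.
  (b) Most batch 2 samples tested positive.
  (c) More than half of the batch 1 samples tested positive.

(a) batch 3: |A| = 8, |A ∩ B| = 0; needs A ∩ B ≠ ∅ (|A ∩ B| ≥ 1) — false.
(b) batch 2: |A| = 5, |A ∩ B| = 3; needs |A ∩ B| > |A ∖ B| — true.
(c) batch 1: |A| = 6, |A ∩ B| = 4; needs |A ∩ B| > |A ∖ B| — true.

2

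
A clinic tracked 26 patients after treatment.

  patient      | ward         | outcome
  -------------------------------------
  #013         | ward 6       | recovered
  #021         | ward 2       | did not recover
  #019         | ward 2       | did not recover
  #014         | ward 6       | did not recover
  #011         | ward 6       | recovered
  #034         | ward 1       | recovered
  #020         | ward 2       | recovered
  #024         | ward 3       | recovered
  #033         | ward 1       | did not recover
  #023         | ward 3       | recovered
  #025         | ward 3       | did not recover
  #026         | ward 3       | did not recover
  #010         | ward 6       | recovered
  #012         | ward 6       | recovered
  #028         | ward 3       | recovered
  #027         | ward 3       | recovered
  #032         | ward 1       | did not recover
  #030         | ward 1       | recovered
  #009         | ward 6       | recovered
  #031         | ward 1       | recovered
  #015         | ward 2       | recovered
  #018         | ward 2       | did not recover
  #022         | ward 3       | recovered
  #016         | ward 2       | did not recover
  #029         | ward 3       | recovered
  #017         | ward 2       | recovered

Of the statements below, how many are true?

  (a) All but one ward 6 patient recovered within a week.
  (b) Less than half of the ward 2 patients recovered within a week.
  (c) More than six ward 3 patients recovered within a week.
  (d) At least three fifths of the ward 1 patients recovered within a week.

(a) ward 6: |A| = 6, |A ∩ B| = 5; needs |A ∖ B| = 1 — true.
(b) ward 2: |A| = 7, |A ∩ B| = 3; needs |A ∩ B| < |A ∖ B| — true.
(c) ward 3: |A| = 8, |A ∩ B| = 6; needs |A ∩ B| > 6 — false.
(d) ward 1: |A| = 5, |A ∩ B| = 3; needs |A ∩ B| / |A| ≥ 3/5 — true.

3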